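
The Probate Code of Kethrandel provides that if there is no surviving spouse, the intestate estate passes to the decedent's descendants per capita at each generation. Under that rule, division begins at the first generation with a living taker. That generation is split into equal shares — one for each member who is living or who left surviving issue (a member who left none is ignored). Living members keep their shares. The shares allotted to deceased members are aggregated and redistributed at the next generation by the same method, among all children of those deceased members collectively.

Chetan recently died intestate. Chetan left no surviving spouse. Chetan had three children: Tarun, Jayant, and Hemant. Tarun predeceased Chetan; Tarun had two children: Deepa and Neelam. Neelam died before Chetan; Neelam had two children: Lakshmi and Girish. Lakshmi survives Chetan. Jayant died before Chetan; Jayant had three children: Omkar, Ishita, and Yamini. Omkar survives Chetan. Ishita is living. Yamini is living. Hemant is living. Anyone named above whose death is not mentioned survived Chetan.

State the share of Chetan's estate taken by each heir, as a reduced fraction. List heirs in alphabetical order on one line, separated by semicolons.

Deepa 2/15; Girish 1/15; Hemant 1/3; Ishita 2/15; Lakshmi 1/15; Omkar 2/15; Yamini 2/15

There is no surviving spouse, so the entire estate passes to Chetan's descendants per capita at each generation.
At generation 1 (Tarun, Jayant, Hemant) there are 3 shares of (1)/3 = 1/3 each.
Living: Hemant — each takes 1/3.
Deceased: Tarun and Jayant. Their combined 2/3 is pooled and carried to generation 2.
At generation 2 (Deepa, Neelam, Omkar, Ishita, Yamini) there are 5 shares of (2/3)/5 = 2/15 each.
Living: Deepa, Omkar, Ishita, and Yamini — each takes 2/15.
Deceased: Neelam. That 2/15 share is carried to generation 3.
At generation 3 (Lakshmi, Girish) there are 2 shares of (2/15)/2 = 1/15 each.
Living: Lakshmi and Girish — each takes 1/15.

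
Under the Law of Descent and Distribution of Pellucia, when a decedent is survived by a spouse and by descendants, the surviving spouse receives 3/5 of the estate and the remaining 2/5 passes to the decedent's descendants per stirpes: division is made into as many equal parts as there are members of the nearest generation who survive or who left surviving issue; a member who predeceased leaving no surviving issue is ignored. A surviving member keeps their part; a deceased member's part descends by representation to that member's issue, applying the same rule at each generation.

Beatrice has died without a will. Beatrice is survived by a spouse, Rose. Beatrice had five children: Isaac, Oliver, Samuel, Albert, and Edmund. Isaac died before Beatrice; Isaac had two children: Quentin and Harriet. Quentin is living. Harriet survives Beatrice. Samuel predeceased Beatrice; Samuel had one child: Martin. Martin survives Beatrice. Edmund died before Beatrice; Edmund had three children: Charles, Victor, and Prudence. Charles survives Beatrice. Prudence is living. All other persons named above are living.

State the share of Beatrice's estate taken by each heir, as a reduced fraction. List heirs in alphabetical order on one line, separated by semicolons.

Rose, as surviving spouse, takes 3/5.
The remaining 2/5 passes to Beatrice's descendants per stirpes.
The 2/5 is divided into 5 equal shares of 2/25 among Isaac, Oliver, Samuel, Albert, Edmund.
Isaac predeceased; the 2/25 allotted to Isaac's branch passes to Isaac's issue by representation.
The 2/25 is divided into 2 equal shares of 1/25 among Quentin, Harriet.
Quentin is living and takes 1/25.
Harriet is living and takes 1/25.
Oliver is living and takes 2/25.
Samuel predeceased; the 2/25 allotted to Samuel's branch passes to Samuel's issue by representation.
Martin is the sole taker at this level and receives the full 2/25.
Albert is living and takes 2/25.
Edmund predeceased; the 2/25 allotted to Edmund's branch passes to Edmund's issue by representation.
The 2/25 is divided into 3 equal shares of 2/75 among Charles, Victor, Prudence.
Charles is living and takes 2/75.
Victor is living and takes 2/75.
Prudence is living and takes 2/75.

Albert 2/25; Charles 2/75; Harriet 1/25; Martin 2/25; Oliver 2/25; Prudence 2/75; Quentin 1/25; Rose 3/5; Victor 2/75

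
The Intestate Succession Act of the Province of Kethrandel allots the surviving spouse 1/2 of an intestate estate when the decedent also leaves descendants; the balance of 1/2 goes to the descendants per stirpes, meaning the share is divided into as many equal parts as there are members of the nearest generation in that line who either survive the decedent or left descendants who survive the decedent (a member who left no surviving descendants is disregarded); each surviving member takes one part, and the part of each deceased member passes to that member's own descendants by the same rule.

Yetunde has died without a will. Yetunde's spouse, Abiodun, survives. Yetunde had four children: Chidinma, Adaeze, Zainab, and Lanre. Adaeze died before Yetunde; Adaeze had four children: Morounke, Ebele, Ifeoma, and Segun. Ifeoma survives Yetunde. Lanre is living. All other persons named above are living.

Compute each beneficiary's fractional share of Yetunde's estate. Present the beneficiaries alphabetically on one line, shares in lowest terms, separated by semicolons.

Abiodun, as surviving spouse, takes 1/2.
The remaining 1/2 passes to Yetunde's descendants per stirpes.
The 1/2 is divided into 4 equal shares of 1/8 among Chidinma, Adaeze, Zainab, Lanre.
Chidinma is living and takes 1/8.
Adaeze predeceased; the 1/8 allotted to Adaeze's branch passes to Adaeze's issue by representation.
The 1/8 is divided into 4 equal shares of 1/32 among Morounke, Ebele, Ifeoma, Segun.
Morounke is living and takes 1/32.
Ebele is living and takes 1/32.
Ifeoma is living and takes 1/32.
Segun is living and takes 1/32.
Zainab is living and takes 1/8.
Lanre is living and takes 1/8.

Abiodun 1/2; Chidinma 1/8; Ebele 1/32; Ifeoma 1/32; Lanre 1/8; Morounke 1/32; Segun 1/32; Zainab 1/8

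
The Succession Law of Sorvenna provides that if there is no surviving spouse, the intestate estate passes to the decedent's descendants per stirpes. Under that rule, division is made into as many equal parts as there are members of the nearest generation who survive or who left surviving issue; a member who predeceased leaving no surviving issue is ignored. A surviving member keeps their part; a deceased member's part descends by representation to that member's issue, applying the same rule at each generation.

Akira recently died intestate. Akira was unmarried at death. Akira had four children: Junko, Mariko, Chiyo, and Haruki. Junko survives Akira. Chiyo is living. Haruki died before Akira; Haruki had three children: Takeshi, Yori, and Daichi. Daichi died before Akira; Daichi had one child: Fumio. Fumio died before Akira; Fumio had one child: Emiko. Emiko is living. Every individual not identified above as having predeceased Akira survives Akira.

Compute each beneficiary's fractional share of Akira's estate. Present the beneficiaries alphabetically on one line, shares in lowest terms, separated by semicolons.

Chiyo 1/4; Emiko 1/12; Junko 1/4; Mariko 1/4; Takeshi 1/12; Yori 1/12

There is no surviving spouse, so the entire estate passes to Akira's descendants per stirpes.
The estate is divided into 4 equal shares of 1/4 among Junko, Mariko, Chiyo, Haruki.
Junko is living and takes 1/4.
Mariko is living and takes 1/4.
Chiyo is living and takes 1/4.
Haruki predeceased; the 1/4 allotted to Haruki's branch passes to Haruki's issue by representation.
The 1/4 is divided into 3 equal shares of 1/12 among Takeshi, Yori, Daichi.
Takeshi is living and takes 1/12.
Yori is living and takes 1/12.
Daichi predeceased; the 1/12 allotted to Daichi's branch passes to Daichi's issue by representation.
Fumio's line is the sole branch at this level, so the full 1/12 passes to Fumio's issue by representation.
Emiko is the sole taker at this level and receives the full 1/12.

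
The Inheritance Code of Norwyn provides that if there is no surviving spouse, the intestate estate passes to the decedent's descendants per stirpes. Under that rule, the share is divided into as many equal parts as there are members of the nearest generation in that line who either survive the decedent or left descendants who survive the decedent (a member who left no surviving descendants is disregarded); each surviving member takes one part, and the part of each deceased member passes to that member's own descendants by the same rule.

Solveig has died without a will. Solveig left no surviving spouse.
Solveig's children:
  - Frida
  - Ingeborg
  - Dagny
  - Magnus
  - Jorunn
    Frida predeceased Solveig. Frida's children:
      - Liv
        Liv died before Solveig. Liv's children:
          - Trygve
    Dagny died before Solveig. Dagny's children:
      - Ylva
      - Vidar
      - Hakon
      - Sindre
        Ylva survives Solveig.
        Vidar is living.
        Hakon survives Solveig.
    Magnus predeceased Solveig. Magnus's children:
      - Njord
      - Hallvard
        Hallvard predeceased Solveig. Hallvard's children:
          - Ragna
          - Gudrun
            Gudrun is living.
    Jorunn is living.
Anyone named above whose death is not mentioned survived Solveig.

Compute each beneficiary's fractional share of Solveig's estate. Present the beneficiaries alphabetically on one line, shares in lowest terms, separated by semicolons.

There is no surviving spouse, so the entire estate passes to Solveig's descendants per stirpes.
The estate is divided into 5 equal shares of 1/5 among Frida, Ingeborg, Dagny, Magnus, Jorunn.
Frida predeceased; the 1/5 allotted to Frida's branch passes to Frida's issue by representation.
Liv's line is the sole branch at this level, so the full 1/5 passes to Liv's issue by representation.
Trygve is the sole taker at this level and receives the full 1/5.
Ingeborg is living and takes 1/5.
Dagny predeceased; the 1/5 allotted to Dagny's branch passes to Dagny's issue by representation.
The 1/5 is divided into 4 equal shares of 1/20 among Ylva, Vidar, Hakon, Sindre.
Ylva is living and takes 1/20.
Vidar is living and takes 1/20.
Hakon is living and takes 1/20.
Sindre is living and takes 1/20.
Magnus predeceased; the 1/5 allotted to Magnus's branch passes to Magnus's issue by representation.
The 1/5 is divided into 2 equal shares of 1/10 among Njord, Hallvard.
Njord is living and takes 1/10.
Hallvard predeceased; the 1/10 allotted to Hallvard's branch passes to Hallvard's issue by representation.
The 1/10 is divided into 2 equal shares of 1/20 among Ragna, Gudrun.
Ragna is living and takes 1/20.
Gudrun is living and takes 1/20.
Jorunn is living and takes 1/5.

Gudrun 1/20; Hakon 1/20; Ingeborg 1/5; Jorunn 1/5; Njord 1/10; Ragna 1/20; Sindre 1/20; Trygve 1/5; Vidar 1/20; Ylva 1/20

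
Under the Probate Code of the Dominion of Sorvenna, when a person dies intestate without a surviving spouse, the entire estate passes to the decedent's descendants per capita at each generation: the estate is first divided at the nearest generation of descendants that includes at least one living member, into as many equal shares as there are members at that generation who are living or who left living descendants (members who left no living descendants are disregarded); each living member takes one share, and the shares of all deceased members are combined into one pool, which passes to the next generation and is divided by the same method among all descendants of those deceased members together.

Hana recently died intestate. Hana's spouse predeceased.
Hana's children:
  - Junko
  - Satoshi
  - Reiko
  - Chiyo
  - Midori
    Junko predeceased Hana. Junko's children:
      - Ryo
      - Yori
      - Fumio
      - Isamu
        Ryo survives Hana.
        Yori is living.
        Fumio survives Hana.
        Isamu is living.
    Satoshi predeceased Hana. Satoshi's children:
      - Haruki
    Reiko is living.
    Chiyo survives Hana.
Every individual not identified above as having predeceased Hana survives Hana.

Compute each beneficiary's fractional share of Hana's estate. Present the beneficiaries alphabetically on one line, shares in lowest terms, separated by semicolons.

There is no surviving spouse, so the entire estate passes to Hana's descendants per capita at each generation.
At generation 1 (Junko, Satoshi, Reiko, Chiyo, Midori) there are 5 shares of (1)/5 = 1/5 each.
Living: Reiko, Chiyo, and Midori — each takes 1/5.
Deceased: Junko and Satoshi. Their combined 2/5 is pooled and carried to generation 2.
At generation 2 (Ryo, Yori, Fumio, Isamu, Haruki) there are 5 shares of (2/5)/5 = 2/25 each.
Living: Ryo, Yori, Fumio, Isamu, and Haruki — each takes 2/25.

Chiyo 1/5; Fumio 2/25; Haruki 2/25; Isamu 2/25; Midori 1/5; Reiko 1/5; Ryo 2/25; Yori 2/25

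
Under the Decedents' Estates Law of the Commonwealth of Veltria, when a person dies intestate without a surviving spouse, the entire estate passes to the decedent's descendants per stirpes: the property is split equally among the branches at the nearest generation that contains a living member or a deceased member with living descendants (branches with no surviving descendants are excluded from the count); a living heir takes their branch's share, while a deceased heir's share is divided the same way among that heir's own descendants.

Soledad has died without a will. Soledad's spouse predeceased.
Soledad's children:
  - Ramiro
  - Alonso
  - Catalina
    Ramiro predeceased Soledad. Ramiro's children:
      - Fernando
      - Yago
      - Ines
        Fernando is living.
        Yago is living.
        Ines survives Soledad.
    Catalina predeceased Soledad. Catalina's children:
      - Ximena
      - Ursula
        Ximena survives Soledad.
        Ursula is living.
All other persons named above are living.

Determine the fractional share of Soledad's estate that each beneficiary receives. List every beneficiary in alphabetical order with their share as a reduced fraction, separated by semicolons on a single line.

There is no surviving spouse, so the entire estate passes to Soledad's descendants per stirpes.
The estate is divided into 3 equal shares of 1/3 among Ramiro, Alonso, Catalina.
Ramiro predeceased; the 1/3 allotted to Ramiro's branch passes to Ramiro's issue by representation.
The 1/3 is divided into 3 equal shares of 1/9 among Fernando, Yago, Ines.
Fernando is living and takes 1/9.
Yago is living and takes 1/9.
Ines is living and takes 1/9.
Alonso is living and takes 1/3.
Catalina predeceased; the 1/3 allotted to Catalina's branch passes to Catalina's issue by representation.
The 1/3 is divided into 2 equal shares of 1/6 among Ximena, Ursula.
Ximena is living and takes 1/6.
Ursula is living and takes 1/6.

Alonso 1/3; Fernando 1/9; Ines 1/9; Ursula 1/6; Ximena 1/6; Yago 1/9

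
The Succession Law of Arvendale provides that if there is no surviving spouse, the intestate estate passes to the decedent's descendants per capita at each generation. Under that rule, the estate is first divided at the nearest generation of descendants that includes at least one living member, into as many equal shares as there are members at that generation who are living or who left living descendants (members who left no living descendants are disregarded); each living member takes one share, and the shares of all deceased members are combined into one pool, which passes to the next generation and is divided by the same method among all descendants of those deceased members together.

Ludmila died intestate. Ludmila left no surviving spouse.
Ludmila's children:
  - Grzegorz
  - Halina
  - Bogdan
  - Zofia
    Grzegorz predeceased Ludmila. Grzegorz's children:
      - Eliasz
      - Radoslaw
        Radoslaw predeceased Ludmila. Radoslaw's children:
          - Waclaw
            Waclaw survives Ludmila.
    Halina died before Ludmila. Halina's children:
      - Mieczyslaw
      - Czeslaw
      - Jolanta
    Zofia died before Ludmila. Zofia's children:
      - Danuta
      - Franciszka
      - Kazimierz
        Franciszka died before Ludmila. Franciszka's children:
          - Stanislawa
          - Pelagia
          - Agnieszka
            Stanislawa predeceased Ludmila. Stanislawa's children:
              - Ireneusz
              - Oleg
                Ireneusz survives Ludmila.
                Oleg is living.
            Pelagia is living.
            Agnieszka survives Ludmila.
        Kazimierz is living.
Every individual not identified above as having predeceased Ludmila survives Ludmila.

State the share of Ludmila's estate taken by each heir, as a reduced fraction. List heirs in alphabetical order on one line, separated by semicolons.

Agnieszka 3/64; Bogdan 1/4; Czeslaw 3/32; Danuta 3/32; Eliasz 3/32; Ireneusz 3/128; Jolanta 3/32; Kazimierz 3/32; Mieczyslaw 3/32; Oleg 3/128; Pelagia 3/64; Waclaw 3/64

There is no surviving spouse, so the entire estate passes to Ludmila's descendants per capita at each generation.
At generation 1 (Grzegorz, Halina, Bogdan, Zofia) there are 4 shares of (1)/4 = 1/4 each.
Living: Bogdan — each takes 1/4.
Deceased: Grzegorz, Halina, and Zofia. Their combined 3/4 is pooled and carried to generation 2.
At generation 2 (Eliasz, Radoslaw, Mieczyslaw, Czeslaw, Jolanta, Danuta, Franciszka, Kazimierz) there are 8 shares of (3/4)/8 = 3/32 each.
Living: Eliasz, Mieczyslaw, Czeslaw, Jolanta, Danuta, and Kazimierz — each takes 3/32.
Deceased: Radoslaw and Franciszka. Their combined 3/16 is pooled and carried to generation 3.
At generation 3 (Waclaw, Stanislawa, Pelagia, Agnieszka) there are 4 shares of (3/16)/4 = 3/64 each.
Living: Waclaw, Pelagia, and Agnieszka — each takes 3/64.
Deceased: Stanislawa. That 3/64 share is carried to generation 4.
At generation 4 (Ireneusz, Oleg) there are 2 shares of (3/64)/2 = 3/128 each.
Living: Ireneusz and Oleg — each takes 3/128.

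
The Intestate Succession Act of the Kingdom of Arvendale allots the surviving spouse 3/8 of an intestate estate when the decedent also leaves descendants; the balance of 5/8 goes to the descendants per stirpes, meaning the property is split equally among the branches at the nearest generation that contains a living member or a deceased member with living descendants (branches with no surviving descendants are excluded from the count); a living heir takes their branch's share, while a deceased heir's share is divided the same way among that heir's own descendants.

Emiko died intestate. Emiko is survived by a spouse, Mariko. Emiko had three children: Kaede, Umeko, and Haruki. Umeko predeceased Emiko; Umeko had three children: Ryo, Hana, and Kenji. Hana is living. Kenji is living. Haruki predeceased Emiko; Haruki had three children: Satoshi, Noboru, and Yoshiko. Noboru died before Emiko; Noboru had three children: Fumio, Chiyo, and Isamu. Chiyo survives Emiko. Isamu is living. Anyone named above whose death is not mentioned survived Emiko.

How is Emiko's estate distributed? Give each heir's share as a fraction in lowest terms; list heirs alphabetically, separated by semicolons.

Chiyo 5/216; Fumio 5/216; Hana 5/72; Isamu 5/216; Kaede 5/24; Kenji 5/72; Mariko 3/8; Ryo 5/72; Satoshi 5/72; Yoshiko 5/72

Mariko, as surviving spouse, takes 3/8.
The remaining 5/8 passes to Emiko's descendants per stirpes.
The 5/8 is divided into 3 equal shares of 5/24 among Kaede, Umeko, Haruki.
Kaede is living and takes 5/24.
Umeko predeceased; the 5/24 allotted to Umeko's branch passes to Umeko's issue by representation.
The 5/24 is divided into 3 equal shares of 5/72 among Ryo, Hana, Kenji.
Ryo is living and takes 5/72.
Hana is living and takes 5/72.
Kenji is living and takes 5/72.
Haruki predeceased; the 5/24 allotted to Haruki's branch passes to Haruki's issue by representation.
The 5/24 is divided into 3 equal shares of 5/72 among Satoshi, Noboru, Yoshiko.
Satoshi is living and takes 5/72.
Noboru predeceased; the 5/72 allotted to Noboru's branch passes to Noboru's issue by representation.
The 5/72 is divided into 3 equal shares of 5/216 among Fumio, Chiyo, Isamu.
Fumio is living and takes 5/216.
Chiyo is living and takes 5/216.
Isamu is living and takes 5/216.
Yoshiko is living and takes 5/72.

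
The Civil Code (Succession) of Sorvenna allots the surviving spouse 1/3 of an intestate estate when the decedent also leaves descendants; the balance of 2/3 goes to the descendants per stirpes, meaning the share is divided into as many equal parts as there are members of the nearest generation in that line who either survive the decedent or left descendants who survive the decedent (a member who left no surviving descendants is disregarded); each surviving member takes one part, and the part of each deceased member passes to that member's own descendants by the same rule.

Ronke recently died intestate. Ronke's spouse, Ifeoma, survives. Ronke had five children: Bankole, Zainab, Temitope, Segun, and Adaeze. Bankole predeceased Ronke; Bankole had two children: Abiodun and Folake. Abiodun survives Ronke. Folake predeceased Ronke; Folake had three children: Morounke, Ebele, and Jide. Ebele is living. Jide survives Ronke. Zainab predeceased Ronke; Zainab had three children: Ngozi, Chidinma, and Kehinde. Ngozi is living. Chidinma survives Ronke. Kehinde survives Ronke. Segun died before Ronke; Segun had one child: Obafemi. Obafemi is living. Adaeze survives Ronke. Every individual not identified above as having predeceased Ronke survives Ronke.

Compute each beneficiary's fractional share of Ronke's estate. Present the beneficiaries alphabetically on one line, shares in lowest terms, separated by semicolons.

Ifeoma, as surviving spouse, takes 1/3.
The remaining 2/3 passes to Ronke's descendants per stirpes.
The 2/3 is divided into 5 equal shares of 2/15 among Bankole, Zainab, Temitope, Segun, Adaeze.
Bankole predeceased; the 2/15 allotted to Bankole's branch passes to Bankole's issue by representation.
The 2/15 is divided into 2 equal shares of 1/15 among Abiodun, Folake.
Abiodun is living and takes 1/15.
Folake predeceased; the 1/15 allotted to Folake's branch passes to Folake's issue by representation.
The 1/15 is divided into 3 equal shares of 1/45 among Morounke, Ebele, Jide.
Morounke is living and takes 1/45.
Ebele is living and takes 1/45.
Jide is living and takes 1/45.
Zainab predeceased; the 2/15 allotted to Zainab's branch passes to Zainab's issue by representation.
The 2/15 is divided into 3 equal shares of 2/45 among Ngozi, Chidinma, Kehinde.
Ngozi is living and takes 2/45.
Chidinma is living and takes 2/45.
Kehinde is living and takes 2/45.
Temitope is living and takes 2/15.
Segun predeceased; the 2/15 allotted to Segun's branch passes to Segun's issue by representation.
Obafemi is the sole taker at this level and receives the full 2/15.
Adaeze is living and takes 2/15.

Abiodun 1/15; Adaeze 2/15; Chidinma 2/45; Ebele 1/45; Ifeoma 1/3; Jide 1/45; Kehinde 2/45; Morounke 1/45; Ngozi 2/45; Obafemi 2/15; Temitope 2/15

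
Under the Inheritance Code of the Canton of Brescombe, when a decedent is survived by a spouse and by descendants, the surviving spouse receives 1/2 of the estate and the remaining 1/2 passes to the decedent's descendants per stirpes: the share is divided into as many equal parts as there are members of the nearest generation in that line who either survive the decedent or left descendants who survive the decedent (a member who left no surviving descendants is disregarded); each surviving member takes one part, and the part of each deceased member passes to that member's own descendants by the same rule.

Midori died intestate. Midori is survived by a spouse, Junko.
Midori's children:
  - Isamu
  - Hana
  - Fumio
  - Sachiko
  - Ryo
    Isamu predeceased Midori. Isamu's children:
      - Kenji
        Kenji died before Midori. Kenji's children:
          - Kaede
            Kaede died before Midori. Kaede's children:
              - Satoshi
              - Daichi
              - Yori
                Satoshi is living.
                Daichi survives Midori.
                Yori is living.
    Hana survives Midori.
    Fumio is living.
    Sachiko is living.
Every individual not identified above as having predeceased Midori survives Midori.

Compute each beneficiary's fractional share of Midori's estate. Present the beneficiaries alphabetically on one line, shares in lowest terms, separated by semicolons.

Junko, as surviving spouse, takes 1/2.
The remaining 1/2 passes to Midori's descendants per stirpes.
The 1/2 is divided into 5 equal shares of 1/10 among Isamu, Hana, Fumio, Sachiko, Ryo.
Isamu predeceased; the 1/10 allotted to Isamu's branch passes to Isamu's issue by representation.
Kenji's line is the sole branch at this level, so the full 1/10 passes to Kenji's issue by representation.
Kaede's line is the sole branch at this level, so the full 1/10 passes to Kaede's issue by representation.
The 1/10 is divided into 3 equal shares of 1/30 among Satoshi, Daichi, Yori.
Satoshi is living and takes 1/30.
Daichi is living and takes 1/30.
Yori is living and takes 1/30.
Hana is living and takes 1/10.
Fumio is living and takes 1/10.
Sachiko is living and takes 1/10.
Ryo is living and takes 1/10.

Daichi 1/30; Fumio 1/10; Hana 1/10; Junko 1/2; Ryo 1/10; Sachiko 1/10; Satoshi 1/30; Yori 1/30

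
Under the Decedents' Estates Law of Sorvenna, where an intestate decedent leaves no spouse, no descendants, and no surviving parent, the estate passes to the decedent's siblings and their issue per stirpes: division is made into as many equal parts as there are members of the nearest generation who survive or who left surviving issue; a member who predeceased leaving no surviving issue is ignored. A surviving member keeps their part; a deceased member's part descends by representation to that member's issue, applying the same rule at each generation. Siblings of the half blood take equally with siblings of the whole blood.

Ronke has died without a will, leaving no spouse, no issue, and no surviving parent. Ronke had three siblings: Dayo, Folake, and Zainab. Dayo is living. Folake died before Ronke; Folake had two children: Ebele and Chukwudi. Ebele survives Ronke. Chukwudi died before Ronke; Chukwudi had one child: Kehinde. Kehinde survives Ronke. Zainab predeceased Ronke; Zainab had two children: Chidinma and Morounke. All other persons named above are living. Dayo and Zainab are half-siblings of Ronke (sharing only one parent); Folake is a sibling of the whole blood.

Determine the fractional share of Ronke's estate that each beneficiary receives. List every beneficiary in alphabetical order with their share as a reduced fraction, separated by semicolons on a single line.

Chidinma 1/6; Dayo 1/3; Ebele 1/6; Kehinde 1/6; Morounke 1/6

No spouse, descendants, or parent survives, so the estate passes to Ronke's siblings per stirpes.
Half-blood and whole-blood siblings take equally under the stated rule.
The estate is divided into 3 equal shares of 1/3 among Dayo, Folake, Zainab.
Dayo is living and takes 1/3.
Folake predeceased; the 1/3 allotted to Folake's branch passes to Folake's issue by representation.
The 1/3 is divided into 2 equal shares of 1/6 among Ebele, Chukwudi.
Ebele is living and takes 1/6.
Chukwudi predeceased; the 1/6 allotted to Chukwudi's branch passes to Chukwudi's issue by representation.
Kehinde is the sole taker at this level and receives the full 1/6.
Zainab predeceased; the 1/3 allotted to Zainab's branch passes to Zainab's issue by representation.
The 1/3 is divided into 2 equal shares of 1/6 among Chidinma, Morounke.
Chidinma is living and takes 1/6.
Morounke is living and takes 1/6.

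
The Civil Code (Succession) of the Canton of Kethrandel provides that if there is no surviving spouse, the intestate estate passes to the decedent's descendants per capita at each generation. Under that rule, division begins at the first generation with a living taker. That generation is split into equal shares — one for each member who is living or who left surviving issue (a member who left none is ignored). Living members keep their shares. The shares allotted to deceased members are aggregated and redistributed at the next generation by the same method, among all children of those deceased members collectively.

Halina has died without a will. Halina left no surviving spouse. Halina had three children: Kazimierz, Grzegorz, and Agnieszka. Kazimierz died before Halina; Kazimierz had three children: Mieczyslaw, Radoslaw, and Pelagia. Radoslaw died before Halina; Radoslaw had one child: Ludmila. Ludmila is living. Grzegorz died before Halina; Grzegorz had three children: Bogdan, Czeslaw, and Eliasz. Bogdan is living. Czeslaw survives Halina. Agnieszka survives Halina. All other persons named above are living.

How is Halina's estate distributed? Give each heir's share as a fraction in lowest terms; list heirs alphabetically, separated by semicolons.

Agnieszka 1/3; Bogdan 1/9; Czeslaw 1/9; Eliasz 1/9; Ludmila 1/9; Mieczyslaw 1/9; Pelagia 1/9

There is no surviving spouse, so the entire estate passes to Halina's descendants per capita at each generation.
At generation 1 (Kazimierz, Grzegorz, Agnieszka) there are 3 shares of (1)/3 = 1/3 each.
Living: Agnieszka — each takes 1/3.
Deceased: Kazimierz and Grzegorz. Their combined 2/3 is pooled and carried to generation 2.
At generation 2 (Mieczyslaw, Radoslaw, Pelagia, Bogdan, Czeslaw, Eliasz) there are 6 shares of (2/3)/6 = 1/9 each.
Living: Mieczyslaw, Pelagia, Bogdan, Czeslaw, and Eliasz — each takes 1/9.
Deceased: Radoslaw. That 1/9 share is carried to generation 3.
At generation 3 (Ludmila) there are 1 shares of (1/9)/1 = 1/9 each.
Living: Ludmila — each takes 1/9.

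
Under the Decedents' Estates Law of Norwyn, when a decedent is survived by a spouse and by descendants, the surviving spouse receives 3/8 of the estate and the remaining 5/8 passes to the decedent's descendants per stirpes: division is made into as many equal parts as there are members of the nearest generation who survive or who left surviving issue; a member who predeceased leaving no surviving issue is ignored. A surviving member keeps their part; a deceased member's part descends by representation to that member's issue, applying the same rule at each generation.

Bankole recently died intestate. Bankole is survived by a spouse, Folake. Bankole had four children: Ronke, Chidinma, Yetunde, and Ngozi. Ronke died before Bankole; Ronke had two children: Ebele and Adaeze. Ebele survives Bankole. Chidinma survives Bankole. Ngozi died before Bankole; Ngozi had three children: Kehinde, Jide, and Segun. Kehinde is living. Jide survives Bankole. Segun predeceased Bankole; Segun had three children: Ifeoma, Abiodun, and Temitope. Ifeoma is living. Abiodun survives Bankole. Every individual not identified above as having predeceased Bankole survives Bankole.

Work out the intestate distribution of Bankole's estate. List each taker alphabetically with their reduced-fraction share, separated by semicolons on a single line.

Abiodun 5/288; Adaeze 5/64; Chidinma 5/32; Ebele 5/64; Folake 3/8; Ifeoma 5/288; Jide 5/96; Kehinde 5/96; Temitope 5/288; Yetunde 5/32

Folake, as surviving spouse, takes 3/8.
The remaining 5/8 passes to Bankole's descendants per stirpes.
The 5/8 is divided into 4 equal shares of 5/32 among Ronke, Chidinma, Yetunde, Ngozi.
Ronke predeceased; the 5/32 allotted to Ronke's branch passes to Ronke's issue by representation.
The 5/32 is divided into 2 equal shares of 5/64 among Ebele, Adaeze.
Ebele is living and takes 5/64.
Adaeze is living and takes 5/64.
Chidinma is living and takes 5/32.
Yetunde is living and takes 5/32.
Ngozi predeceased; the 5/32 allotted to Ngozi's branch passes to Ngozi's issue by representation.
The 5/32 is divided into 3 equal shares of 5/96 among Kehinde, Jide, Segun.
Kehinde is living and takes 5/96.
Jide is living and takes 5/96.
Segun predeceased; the 5/96 allotted to Segun's branch passes to Segun's issue by representation.
The 5/96 is divided into 3 equal shares of 5/288 among Ifeoma, Abiodun, Temitope.
Ifeoma is living and takes 5/288.
Abiodun is living and takes 5/288.
Temitope is living and takes 5/288.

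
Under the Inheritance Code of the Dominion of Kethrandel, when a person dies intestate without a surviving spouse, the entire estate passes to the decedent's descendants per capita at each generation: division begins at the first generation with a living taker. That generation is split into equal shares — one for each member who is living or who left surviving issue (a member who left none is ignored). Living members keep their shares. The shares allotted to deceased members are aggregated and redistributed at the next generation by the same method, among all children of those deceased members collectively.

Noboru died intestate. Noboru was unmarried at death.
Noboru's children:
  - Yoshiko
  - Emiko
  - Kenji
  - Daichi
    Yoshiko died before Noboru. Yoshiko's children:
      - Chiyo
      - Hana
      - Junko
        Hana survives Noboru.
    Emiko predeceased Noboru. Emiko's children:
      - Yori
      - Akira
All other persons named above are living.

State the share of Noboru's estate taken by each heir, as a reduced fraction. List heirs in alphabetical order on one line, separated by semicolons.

Akira 1/10; Chiyo 1/10; Daichi 1/4; Hana 1/10; Junko 1/10; Kenji 1/4; Yori 1/10

There is no surviving spouse, so the entire estate passes to Noboru's descendants per capita at each generation.
At generation 1 (Yoshiko, Emiko, Kenji, Daichi) there are 4 shares of (1)/4 = 1/4 each.
Living: Kenji and Daichi — each takes 1/4.
Deceased: Yoshiko and Emiko. Their combined 1/2 is pooled and carried to generation 2.
At generation 2 (Chiyo, Hana, Junko, Yori, Akira) there are 5 shares of (1/2)/5 = 1/10 each.
Living: Chiyo, Hana, Junko, Yori, and Akira — each takes 1/10.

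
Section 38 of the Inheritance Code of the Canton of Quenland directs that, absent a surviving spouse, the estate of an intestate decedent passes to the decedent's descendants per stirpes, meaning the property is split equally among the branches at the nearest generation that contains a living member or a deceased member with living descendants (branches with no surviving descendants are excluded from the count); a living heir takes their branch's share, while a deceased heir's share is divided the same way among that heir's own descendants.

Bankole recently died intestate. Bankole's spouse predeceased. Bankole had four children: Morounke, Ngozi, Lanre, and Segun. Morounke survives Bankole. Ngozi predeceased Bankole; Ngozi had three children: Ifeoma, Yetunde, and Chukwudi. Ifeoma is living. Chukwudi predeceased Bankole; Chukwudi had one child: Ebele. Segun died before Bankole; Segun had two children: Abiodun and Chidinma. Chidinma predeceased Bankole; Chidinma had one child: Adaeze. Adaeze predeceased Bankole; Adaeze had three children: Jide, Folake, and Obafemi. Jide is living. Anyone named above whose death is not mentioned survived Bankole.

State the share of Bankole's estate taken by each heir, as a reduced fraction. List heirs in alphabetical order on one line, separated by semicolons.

Abiodun 1/8; Ebele 1/12; Folake 1/24; Ifeoma 1/12; Jide 1/24; Lanre 1/4; Morounke 1/4; Obafemi 1/24; Yetunde 1/12

There is no surviving spouse, so the entire estate passes to Bankole's descendants per stirpes.
The estate is divided into 4 equal shares of 1/4 among Morounke, Ngozi, Lanre, Segun.
Morounke is living and takes 1/4.
Ngozi predeceased; the 1/4 allotted to Ngozi's branch passes to Ngozi's issue by representation.
The 1/4 is divided into 3 equal shares of 1/12 among Ifeoma, Yetunde, Chukwudi.
Ifeoma is living and takes 1/12.
Yetunde is living and takes 1/12.
Chukwudi predeceased; the 1/12 allotted to Chukwudi's branch passes to Chukwudi's issue by representation.
Ebele is the sole taker at this level and receives the full 1/12.
Lanre is living and takes 1/4.
Segun predeceased; the 1/4 allotted to Segun's branch passes to Segun's issue by representation.
The 1/4 is divided into 2 equal shares of 1/8 among Abiodun, Chidinma.
Abiodun is living and takes 1/8.
Chidinma predeceased; the 1/8 allotted to Chidinma's branch passes to Chidinma's issue by representation.
Adaeze's line is the sole branch at this level, so the full 1/8 passes to Adaeze's issue by representation.
The 1/8 is divided into 3 equal shares of 1/24 among Jide, Folake, Obafemi.
Jide is living and takes 1/24.
Folake is living and takes 1/24.
Obafemi is living and takes 1/24.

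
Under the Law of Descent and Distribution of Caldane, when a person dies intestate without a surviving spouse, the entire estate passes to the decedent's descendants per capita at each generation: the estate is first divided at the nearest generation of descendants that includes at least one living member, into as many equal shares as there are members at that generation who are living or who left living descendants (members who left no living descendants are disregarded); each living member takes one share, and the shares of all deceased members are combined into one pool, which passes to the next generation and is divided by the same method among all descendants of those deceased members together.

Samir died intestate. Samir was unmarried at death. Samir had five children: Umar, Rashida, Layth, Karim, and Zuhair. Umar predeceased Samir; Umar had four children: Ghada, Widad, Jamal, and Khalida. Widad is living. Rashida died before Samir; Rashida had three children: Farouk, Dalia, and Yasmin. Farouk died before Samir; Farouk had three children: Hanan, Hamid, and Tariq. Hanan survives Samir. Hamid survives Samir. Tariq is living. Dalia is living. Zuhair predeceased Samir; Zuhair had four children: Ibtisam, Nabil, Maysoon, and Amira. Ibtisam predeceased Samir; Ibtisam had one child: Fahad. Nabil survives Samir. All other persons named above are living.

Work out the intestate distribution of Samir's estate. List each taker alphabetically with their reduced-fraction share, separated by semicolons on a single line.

Amira 3/55; Dalia 3/55; Fahad 3/110; Ghada 3/55; Hamid 3/110; Hanan 3/110; Jamal 3/55; Karim 1/5; Khalida 3/55; Layth 1/5; Maysoon 3/55; Nabil 3/55; Tariq 3/110; Widad 3/55; Yasmin 3/55

There is no surviving spouse, so the entire estate passes to Samir's descendants per capita at each generation.
At generation 1 (Umar, Rashida, Layth, Karim, Zuhair) there are 5 shares of (1)/5 = 1/5 each.
Living: Layth and Karim — each takes 1/5.
Deceased: Umar, Rashida, and Zuhair. Their combined 3/5 is pooled and carried to generation 2.
At generation 2 (Ghada, Widad, Jamal, Khalida, Farouk, Dalia, Yasmin, Ibtisam, Nabil, Maysoon, Amira) there are 11 shares of (3/5)/11 = 3/55 each.
Living: Ghada, Widad, Jamal, Khalida, Dalia, Yasmin, Nabil, Maysoon, and Amira — each takes 3/55.
Deceased: Farouk and Ibtisam. Their combined 6/55 is pooled and carried to generation 3.
At generation 3 (Hanan, Hamid, Tariq, Fahad) there are 4 shares of (6/55)/4 = 3/110 each.
Living: Hanan, Hamid, Tariq, and Fahad — each takes 3/110.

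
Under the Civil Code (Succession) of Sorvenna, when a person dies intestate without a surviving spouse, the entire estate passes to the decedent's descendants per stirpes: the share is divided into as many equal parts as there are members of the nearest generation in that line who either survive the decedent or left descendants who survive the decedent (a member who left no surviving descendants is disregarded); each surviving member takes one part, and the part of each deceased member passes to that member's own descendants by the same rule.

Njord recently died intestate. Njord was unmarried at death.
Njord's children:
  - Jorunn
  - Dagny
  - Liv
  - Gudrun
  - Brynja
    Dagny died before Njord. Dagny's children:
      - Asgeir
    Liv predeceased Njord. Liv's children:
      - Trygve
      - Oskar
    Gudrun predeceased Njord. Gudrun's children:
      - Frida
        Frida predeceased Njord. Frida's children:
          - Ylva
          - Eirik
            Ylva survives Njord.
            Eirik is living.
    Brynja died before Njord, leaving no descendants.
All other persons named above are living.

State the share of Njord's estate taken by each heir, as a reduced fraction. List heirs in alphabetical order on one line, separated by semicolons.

Asgeir 1/4; Eirik 1/8; Jorunn 1/4; Oskar 1/8; Trygve 1/8; Ylva 1/8

There is no surviving spouse, so the entire estate passes to Njord's descendants per stirpes.
Brynja left no surviving issue, so that branch lapses and is disregarded.
The estate is divided into 4 equal shares of 1/4 among Jorunn, Dagny, Liv, Gudrun.
Jorunn is living and takes 1/4.
Dagny predeceased; the 1/4 allotted to Dagny's branch passes to Dagny's issue by representation.
Asgeir is the sole taker at this level and receives the full 1/4.
Liv predeceased; the 1/4 allotted to Liv's branch passes to Liv's issue by representation.
The 1/4 is divided into 2 equal shares of 1/8 among Trygve, Oskar.
Trygve is living and takes 1/8.
Oskar is living and takes 1/8.
Gudrun predeceased; the 1/4 allotted to Gudrun's branch passes to Gudrun's issue by representation.
Frida's line is the sole branch at this level, so the full 1/4 passes to Frida's issue by representation.
The 1/4 is divided into 2 equal shares of 1/8 among Ylva, Eirik.
Ylva is living and takes 1/8.
Eirik is living and takes 1/8.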